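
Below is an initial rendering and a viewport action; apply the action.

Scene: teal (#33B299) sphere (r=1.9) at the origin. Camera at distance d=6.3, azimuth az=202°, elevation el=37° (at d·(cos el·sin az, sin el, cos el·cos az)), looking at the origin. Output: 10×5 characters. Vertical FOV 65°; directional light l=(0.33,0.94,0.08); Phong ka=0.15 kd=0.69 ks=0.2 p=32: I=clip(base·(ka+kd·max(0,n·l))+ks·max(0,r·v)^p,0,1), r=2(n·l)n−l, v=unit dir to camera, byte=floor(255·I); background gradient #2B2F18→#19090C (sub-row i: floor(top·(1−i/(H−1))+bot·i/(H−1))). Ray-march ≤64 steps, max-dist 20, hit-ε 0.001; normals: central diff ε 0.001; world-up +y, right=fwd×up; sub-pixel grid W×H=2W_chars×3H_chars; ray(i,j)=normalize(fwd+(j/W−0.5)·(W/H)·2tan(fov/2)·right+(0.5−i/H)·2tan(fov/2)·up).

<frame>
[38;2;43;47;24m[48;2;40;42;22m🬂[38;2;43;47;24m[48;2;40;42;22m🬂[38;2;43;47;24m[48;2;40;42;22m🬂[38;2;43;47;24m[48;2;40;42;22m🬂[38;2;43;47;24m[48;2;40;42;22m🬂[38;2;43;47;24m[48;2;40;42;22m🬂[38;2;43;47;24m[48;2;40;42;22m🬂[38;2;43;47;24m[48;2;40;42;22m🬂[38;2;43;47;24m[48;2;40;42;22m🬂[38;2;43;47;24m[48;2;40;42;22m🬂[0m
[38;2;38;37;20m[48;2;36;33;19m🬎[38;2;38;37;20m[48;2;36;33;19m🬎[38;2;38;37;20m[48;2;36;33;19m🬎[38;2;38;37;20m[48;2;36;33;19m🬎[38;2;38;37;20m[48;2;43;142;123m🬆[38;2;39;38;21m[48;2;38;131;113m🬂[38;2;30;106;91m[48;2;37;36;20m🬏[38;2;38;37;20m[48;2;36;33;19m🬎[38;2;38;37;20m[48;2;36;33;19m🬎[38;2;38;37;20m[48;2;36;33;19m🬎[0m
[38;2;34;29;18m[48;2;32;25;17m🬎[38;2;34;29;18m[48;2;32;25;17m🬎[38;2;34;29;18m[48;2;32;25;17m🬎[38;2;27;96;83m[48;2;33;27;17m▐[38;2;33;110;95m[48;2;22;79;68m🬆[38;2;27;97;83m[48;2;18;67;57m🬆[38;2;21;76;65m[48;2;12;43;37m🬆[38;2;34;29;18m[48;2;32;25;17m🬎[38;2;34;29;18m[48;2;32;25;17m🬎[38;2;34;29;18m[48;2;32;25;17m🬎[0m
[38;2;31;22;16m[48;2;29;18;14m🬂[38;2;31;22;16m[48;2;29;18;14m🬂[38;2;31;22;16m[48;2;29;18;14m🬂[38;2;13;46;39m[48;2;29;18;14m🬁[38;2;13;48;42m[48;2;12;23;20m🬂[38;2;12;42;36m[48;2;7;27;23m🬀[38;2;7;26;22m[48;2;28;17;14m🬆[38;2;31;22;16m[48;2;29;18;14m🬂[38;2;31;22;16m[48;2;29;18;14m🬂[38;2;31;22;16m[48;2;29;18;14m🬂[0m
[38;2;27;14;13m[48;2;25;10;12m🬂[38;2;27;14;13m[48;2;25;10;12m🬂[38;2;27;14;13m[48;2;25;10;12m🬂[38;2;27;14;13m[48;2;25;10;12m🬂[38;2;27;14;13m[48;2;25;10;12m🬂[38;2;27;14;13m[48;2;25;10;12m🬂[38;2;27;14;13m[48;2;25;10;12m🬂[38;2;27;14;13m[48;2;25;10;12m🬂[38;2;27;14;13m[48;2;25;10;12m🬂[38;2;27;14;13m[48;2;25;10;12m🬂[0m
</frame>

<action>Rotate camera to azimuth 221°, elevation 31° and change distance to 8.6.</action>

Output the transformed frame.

<frame>
[38;2;43;47;24m[48;2;40;42;22m🬂[38;2;43;47;24m[48;2;40;42;22m🬂[38;2;43;47;24m[48;2;40;42;22m🬂[38;2;43;47;24m[48;2;40;42;22m🬂[38;2;43;47;24m[48;2;40;42;22m🬂[38;2;43;47;24m[48;2;40;42;22m🬂[38;2;43;47;24m[48;2;40;42;22m🬂[38;2;43;47;24m[48;2;40;42;22m🬂[38;2;43;47;24m[48;2;40;42;22m🬂[38;2;43;47;24m[48;2;40;42;22m🬂[0m
[38;2;38;37;20m[48;2;36;33;19m🬎[38;2;38;37;20m[48;2;36;33;19m🬎[38;2;38;37;20m[48;2;36;33;19m🬎[38;2;38;37;20m[48;2;36;33;19m🬎[38;2;38;37;20m[48;2;36;33;19m🬎[38;2;40;141;121m[48;2;37;36;20m🬏[38;2;38;37;20m[48;2;36;33;19m🬎[38;2;38;37;20m[48;2;36;33;19m🬎[38;2;38;37;20m[48;2;36;33;19m🬎[38;2;38;37;20m[48;2;36;33;19m🬎[0m
[38;2;34;29;18m[48;2;32;25;17m🬎[38;2;34;29;18m[48;2;32;25;17m🬎[38;2;34;29;18m[48;2;32;25;17m🬎[38;2;34;29;18m[48;2;32;25;17m🬎[38;2;31;106;91m[48;2;16;56;48m🬆[38;2;35;109;94m[48;2;14;52;44m🬂[38;2;24;85;73m[48;2;24;32;24m🬀[38;2;34;29;18m[48;2;32;25;17m🬎[38;2;34;29;18m[48;2;32;25;17m🬎[38;2;34;29;18m[48;2;32;25;17m🬎[0m
[38;2;31;22;16m[48;2;29;18;14m🬂[38;2;31;22;16m[48;2;29;18;14m🬂[38;2;31;22;16m[48;2;29;18;14m🬂[38;2;31;22;16m[48;2;29;18;14m🬂[38;2;7;26;22m[48;2;29;18;14m🬂[38;2;7;26;22m[48;2;28;17;14m🬆[38;2;7;26;22m[48;2;29;18;14m🬀[38;2;31;22;16m[48;2;29;18;14m🬂[38;2;31;22;16m[48;2;29;18;14m🬂[38;2;31;22;16m[48;2;29;18;14m🬂[0m
[38;2;27;14;13m[48;2;25;10;12m🬂[38;2;27;14;13m[48;2;25;10;12m🬂[38;2;27;14;13m[48;2;25;10;12m🬂[38;2;27;14;13m[48;2;25;10;12m🬂[38;2;27;14;13m[48;2;25;10;12m🬂[38;2;27;14;13m[48;2;25;10;12m🬂[38;2;27;14;13m[48;2;25;10;12m🬂[38;2;27;14;13m[48;2;25;10;12m🬂[38;2;27;14;13m[48;2;25;10;12m🬂[38;2;27;14;13m[48;2;25;10;12m🬂[0m
</frame>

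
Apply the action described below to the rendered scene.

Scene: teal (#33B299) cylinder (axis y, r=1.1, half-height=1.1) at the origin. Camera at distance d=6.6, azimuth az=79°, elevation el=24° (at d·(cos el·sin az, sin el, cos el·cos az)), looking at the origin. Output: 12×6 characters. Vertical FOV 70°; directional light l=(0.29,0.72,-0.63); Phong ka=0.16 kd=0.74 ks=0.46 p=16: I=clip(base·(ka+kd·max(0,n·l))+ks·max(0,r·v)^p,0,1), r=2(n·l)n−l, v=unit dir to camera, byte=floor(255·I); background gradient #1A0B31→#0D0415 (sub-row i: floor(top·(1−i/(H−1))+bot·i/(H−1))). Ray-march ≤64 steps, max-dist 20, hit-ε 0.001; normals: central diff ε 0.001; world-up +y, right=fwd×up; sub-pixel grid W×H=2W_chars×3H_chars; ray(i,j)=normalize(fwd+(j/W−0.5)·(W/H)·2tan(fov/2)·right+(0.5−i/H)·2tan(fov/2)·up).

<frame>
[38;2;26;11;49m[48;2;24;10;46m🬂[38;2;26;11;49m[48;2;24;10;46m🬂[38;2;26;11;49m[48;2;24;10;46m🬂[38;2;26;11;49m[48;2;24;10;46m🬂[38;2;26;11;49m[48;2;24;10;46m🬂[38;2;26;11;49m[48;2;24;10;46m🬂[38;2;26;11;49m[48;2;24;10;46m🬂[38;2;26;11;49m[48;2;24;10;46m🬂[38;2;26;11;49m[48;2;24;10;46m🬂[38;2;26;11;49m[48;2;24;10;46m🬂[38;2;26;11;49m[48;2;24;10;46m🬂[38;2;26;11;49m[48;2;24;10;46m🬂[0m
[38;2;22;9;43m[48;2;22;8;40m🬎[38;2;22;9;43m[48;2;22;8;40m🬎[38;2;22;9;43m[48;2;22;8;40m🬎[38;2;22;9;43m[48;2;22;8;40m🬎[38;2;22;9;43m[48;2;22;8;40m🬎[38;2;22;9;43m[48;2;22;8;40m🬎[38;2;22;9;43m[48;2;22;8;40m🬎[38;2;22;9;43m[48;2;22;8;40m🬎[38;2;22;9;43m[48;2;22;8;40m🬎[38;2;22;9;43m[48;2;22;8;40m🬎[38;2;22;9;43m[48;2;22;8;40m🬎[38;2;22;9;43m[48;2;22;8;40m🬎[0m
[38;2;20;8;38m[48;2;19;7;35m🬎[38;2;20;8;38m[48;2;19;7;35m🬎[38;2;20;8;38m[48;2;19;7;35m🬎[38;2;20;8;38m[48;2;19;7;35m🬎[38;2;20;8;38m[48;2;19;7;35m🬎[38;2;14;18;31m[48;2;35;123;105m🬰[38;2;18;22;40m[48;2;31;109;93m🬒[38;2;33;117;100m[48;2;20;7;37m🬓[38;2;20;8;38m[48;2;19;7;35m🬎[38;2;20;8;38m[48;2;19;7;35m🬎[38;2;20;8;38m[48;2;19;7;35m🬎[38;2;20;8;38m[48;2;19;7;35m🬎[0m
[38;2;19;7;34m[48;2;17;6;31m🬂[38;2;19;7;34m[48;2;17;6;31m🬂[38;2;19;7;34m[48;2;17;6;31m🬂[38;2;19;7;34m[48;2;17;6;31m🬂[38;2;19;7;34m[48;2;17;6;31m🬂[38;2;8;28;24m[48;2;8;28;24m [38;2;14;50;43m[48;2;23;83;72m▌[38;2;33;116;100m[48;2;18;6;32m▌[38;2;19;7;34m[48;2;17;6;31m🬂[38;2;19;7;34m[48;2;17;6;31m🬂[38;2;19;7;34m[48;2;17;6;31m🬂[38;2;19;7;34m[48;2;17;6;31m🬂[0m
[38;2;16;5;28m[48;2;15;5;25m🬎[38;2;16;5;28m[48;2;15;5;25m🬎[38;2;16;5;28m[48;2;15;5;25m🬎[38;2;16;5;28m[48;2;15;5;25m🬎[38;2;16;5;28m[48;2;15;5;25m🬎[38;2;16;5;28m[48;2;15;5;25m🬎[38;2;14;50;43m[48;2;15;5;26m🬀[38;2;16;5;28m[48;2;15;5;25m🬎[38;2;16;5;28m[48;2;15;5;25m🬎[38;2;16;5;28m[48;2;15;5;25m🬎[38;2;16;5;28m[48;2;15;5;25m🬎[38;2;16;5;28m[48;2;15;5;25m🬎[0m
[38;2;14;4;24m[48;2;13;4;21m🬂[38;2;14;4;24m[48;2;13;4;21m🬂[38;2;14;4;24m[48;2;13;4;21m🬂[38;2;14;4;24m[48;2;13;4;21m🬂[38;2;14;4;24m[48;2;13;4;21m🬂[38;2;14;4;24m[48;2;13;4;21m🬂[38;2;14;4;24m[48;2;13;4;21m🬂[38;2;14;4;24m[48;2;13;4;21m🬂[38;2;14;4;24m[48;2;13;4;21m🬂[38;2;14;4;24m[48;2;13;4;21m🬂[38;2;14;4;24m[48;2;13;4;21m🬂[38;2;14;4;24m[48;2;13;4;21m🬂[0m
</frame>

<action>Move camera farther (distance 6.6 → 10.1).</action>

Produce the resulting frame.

<frame>
[38;2;26;11;49m[48;2;24;10;46m🬂[38;2;26;11;49m[48;2;24;10;46m🬂[38;2;26;11;49m[48;2;24;10;46m🬂[38;2;26;11;49m[48;2;24;10;46m🬂[38;2;26;11;49m[48;2;24;10;46m🬂[38;2;26;11;49m[48;2;24;10;46m🬂[38;2;26;11;49m[48;2;24;10;46m🬂[38;2;26;11;49m[48;2;24;10;46m🬂[38;2;26;11;49m[48;2;24;10;46m🬂[38;2;26;11;49m[48;2;24;10;46m🬂[38;2;26;11;49m[48;2;24;10;46m🬂[38;2;26;11;49m[48;2;24;10;46m🬂[0m
[38;2;22;9;43m[48;2;22;8;40m🬎[38;2;22;9;43m[48;2;22;8;40m🬎[38;2;22;9;43m[48;2;22;8;40m🬎[38;2;22;9;43m[48;2;22;8;40m🬎[38;2;22;9;43m[48;2;22;8;40m🬎[38;2;22;9;43m[48;2;22;8;40m🬎[38;2;22;9;43m[48;2;22;8;40m🬎[38;2;22;9;43m[48;2;22;8;40m🬎[38;2;22;9;43m[48;2;22;8;40m🬎[38;2;22;9;43m[48;2;22;8;40m🬎[38;2;22;9;43m[48;2;22;8;40m🬎[38;2;22;9;43m[48;2;22;8;40m🬎[0m
[38;2;20;8;38m[48;2;19;7;35m🬎[38;2;20;8;38m[48;2;19;7;35m🬎[38;2;20;8;38m[48;2;19;7;35m🬎[38;2;20;8;38m[48;2;19;7;35m🬎[38;2;20;8;38m[48;2;19;7;35m🬎[38;2;20;7;37m[48;2;35;123;105m🬝[38;2;20;8;38m[48;2;35;123;105m🬎[38;2;20;8;38m[48;2;19;7;35m🬎[38;2;20;8;38m[48;2;19;7;35m🬎[38;2;20;8;38m[48;2;19;7;35m🬎[38;2;20;8;38m[48;2;19;7;35m🬎[38;2;20;8;38m[48;2;19;7;35m🬎[0m
[38;2;19;7;34m[48;2;17;6;31m🬂[38;2;19;7;34m[48;2;17;6;31m🬂[38;2;19;7;34m[48;2;17;6;31m🬂[38;2;19;7;34m[48;2;17;6;31m🬂[38;2;19;7;34m[48;2;17;6;31m🬂[38;2;17;6;31m[48;2;8;28;24m🬲[38;2;29;103;88m[48;2;15;28;36m🬉[38;2;19;7;34m[48;2;17;6;31m🬂[38;2;19;7;34m[48;2;17;6;31m🬂[38;2;19;7;34m[48;2;17;6;31m🬂[38;2;19;7;34m[48;2;17;6;31m🬂[38;2;19;7;34m[48;2;17;6;31m🬂[0m
[38;2;16;5;28m[48;2;15;5;25m🬎[38;2;16;5;28m[48;2;15;5;25m🬎[38;2;16;5;28m[48;2;15;5;25m🬎[38;2;16;5;28m[48;2;15;5;25m🬎[38;2;16;5;28m[48;2;15;5;25m🬎[38;2;16;5;28m[48;2;15;5;25m🬎[38;2;16;5;28m[48;2;15;5;25m🬎[38;2;16;5;28m[48;2;15;5;25m🬎[38;2;16;5;28m[48;2;15;5;25m🬎[38;2;16;5;28m[48;2;15;5;25m🬎[38;2;16;5;28m[48;2;15;5;25m🬎[38;2;16;5;28m[48;2;15;5;25m🬎[0m
[38;2;14;4;24m[48;2;13;4;21m🬂[38;2;14;4;24m[48;2;13;4;21m🬂[38;2;14;4;24m[48;2;13;4;21m🬂[38;2;14;4;24m[48;2;13;4;21m🬂[38;2;14;4;24m[48;2;13;4;21m🬂[38;2;14;4;24m[48;2;13;4;21m🬂[38;2;14;4;24m[48;2;13;4;21m🬂[38;2;14;4;24m[48;2;13;4;21m🬂[38;2;14;4;24m[48;2;13;4;21m🬂[38;2;14;4;24m[48;2;13;4;21m🬂[38;2;14;4;24m[48;2;13;4;21m🬂[38;2;14;4;24m[48;2;13;4;21m🬂[0m
</frame>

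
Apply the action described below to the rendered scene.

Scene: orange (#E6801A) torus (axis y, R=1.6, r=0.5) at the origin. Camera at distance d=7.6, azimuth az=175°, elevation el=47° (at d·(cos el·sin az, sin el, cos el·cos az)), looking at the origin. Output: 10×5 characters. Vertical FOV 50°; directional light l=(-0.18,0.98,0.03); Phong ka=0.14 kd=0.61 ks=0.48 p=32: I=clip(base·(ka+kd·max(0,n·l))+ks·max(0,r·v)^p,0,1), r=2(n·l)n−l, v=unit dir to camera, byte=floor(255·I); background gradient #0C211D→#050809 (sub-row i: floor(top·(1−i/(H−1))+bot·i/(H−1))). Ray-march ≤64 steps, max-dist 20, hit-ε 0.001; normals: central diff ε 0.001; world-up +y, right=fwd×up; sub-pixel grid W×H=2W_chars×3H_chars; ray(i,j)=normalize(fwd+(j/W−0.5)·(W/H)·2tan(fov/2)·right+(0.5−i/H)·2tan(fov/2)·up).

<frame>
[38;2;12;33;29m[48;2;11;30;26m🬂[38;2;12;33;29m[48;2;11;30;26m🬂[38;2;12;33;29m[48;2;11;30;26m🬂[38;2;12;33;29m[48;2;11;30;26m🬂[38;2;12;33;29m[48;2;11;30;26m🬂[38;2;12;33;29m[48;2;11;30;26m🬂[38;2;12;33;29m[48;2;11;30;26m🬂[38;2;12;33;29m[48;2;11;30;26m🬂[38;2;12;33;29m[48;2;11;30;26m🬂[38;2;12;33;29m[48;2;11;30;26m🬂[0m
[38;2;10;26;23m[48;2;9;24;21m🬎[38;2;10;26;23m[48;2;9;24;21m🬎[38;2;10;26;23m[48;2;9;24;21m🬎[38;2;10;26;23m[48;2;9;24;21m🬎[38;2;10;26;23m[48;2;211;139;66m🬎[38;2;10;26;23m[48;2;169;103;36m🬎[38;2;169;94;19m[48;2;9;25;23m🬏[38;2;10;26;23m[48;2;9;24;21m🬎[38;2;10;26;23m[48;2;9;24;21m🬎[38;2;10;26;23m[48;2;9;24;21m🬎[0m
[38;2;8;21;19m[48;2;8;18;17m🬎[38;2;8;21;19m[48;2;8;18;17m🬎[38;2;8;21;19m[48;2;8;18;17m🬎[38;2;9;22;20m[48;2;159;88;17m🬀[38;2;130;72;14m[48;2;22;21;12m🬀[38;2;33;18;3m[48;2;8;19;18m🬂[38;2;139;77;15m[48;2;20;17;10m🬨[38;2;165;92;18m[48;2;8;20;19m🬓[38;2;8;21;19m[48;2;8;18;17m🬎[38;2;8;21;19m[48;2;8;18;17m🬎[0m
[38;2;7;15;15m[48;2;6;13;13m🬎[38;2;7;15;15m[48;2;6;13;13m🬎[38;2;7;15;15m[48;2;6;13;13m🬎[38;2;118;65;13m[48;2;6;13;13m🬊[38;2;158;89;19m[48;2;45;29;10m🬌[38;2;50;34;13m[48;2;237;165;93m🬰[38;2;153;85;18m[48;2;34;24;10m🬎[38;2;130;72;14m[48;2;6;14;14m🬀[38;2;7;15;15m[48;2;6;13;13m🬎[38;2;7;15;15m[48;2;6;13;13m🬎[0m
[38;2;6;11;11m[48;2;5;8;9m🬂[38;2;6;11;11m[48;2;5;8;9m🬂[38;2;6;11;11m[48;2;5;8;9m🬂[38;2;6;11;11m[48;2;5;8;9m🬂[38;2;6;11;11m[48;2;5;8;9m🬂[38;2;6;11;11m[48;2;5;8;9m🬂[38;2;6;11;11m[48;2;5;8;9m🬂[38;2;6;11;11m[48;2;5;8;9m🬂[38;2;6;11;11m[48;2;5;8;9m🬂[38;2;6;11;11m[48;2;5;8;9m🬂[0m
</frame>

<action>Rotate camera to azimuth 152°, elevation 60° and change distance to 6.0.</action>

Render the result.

<frame>
[38;2;12;33;29m[48;2;11;30;26m🬂[38;2;12;33;29m[48;2;11;30;26m🬂[38;2;12;33;29m[48;2;11;30;26m🬂[38;2;12;33;29m[48;2;11;30;26m🬂[38;2;12;33;29m[48;2;11;30;26m🬂[38;2;12;33;29m[48;2;11;30;26m🬂[38;2;12;33;29m[48;2;11;30;26m🬂[38;2;12;33;29m[48;2;11;30;26m🬂[38;2;12;33;29m[48;2;11;30;26m🬂[38;2;12;33;29m[48;2;11;30;26m🬂[0m
[38;2;10;26;23m[48;2;9;24;21m🬎[38;2;10;26;23m[48;2;9;24;21m🬎[38;2;10;26;23m[48;2;9;24;21m🬎[38;2;10;26;23m[48;2;170;97;25m🬆[38;2;29;30;18m[48;2;167;103;38m🬡[38;2;35;26;11m[48;2;147;83;18m🬯[38;2;39;36;19m[48;2;165;94;23m🬒[38;2;171;95;19m[48;2;9;25;23m🬏[38;2;10;26;23m[48;2;9;24;21m🬎[38;2;10;26;23m[48;2;9;24;21m🬎[0m
[38;2;8;21;19m[48;2;8;18;17m🬎[38;2;8;21;19m[48;2;8;18;17m🬎[38;2;154;85;17m[48;2;8;20;18m▐[38;2;171;96;22m[48;2;98;54;10m▌[38;2;32;17;3m[48;2;8;19;18m🬀[38;2;8;21;19m[48;2;8;18;17m🬎[38;2;97;54;11m[48;2;28;21;9m🬁[38;2;151;83;16m[48;2;165;92;18m🬓[38;2;8;21;19m[48;2;8;18;17m🬎[38;2;8;21;19m[48;2;8;18;17m🬎[0m
[38;2;7;15;15m[48;2;6;13;13m🬎[38;2;7;15;15m[48;2;6;13;13m🬎[38;2;128;71;14m[48;2;6;14;14m🬉[38;2;162;90;18m[48;2;124;69;14m🬬[38;2;7;15;15m[48;2;172;99;25m🬊[38;2;7;15;15m[48;2;170;95;19m🬎[38;2;93;56;15m[48;2;194;120;46m🬆[38;2;156;87;19m[48;2;6;13;13m🬝[38;2;7;15;15m[48;2;6;13;13m🬎[38;2;7;15;15m[48;2;6;13;13m🬎[0m
[38;2;6;11;11m[48;2;5;8;9m🬂[38;2;6;11;11m[48;2;5;8;9m🬂[38;2;6;11;11m[48;2;5;8;9m🬂[38;2;106;59;12m[48;2;5;9;9m🬁[38;2;142;79;15m[48;2;31;20;7m🬂[38;2;119;66;13m[48;2;5;8;9m🬎[38;2;131;73;14m[48;2;16;13;8m🬂[38;2;6;11;11m[48;2;5;8;9m🬂[38;2;6;11;11m[48;2;5;8;9m🬂[38;2;6;11;11m[48;2;5;8;9m🬂[0m
</frame>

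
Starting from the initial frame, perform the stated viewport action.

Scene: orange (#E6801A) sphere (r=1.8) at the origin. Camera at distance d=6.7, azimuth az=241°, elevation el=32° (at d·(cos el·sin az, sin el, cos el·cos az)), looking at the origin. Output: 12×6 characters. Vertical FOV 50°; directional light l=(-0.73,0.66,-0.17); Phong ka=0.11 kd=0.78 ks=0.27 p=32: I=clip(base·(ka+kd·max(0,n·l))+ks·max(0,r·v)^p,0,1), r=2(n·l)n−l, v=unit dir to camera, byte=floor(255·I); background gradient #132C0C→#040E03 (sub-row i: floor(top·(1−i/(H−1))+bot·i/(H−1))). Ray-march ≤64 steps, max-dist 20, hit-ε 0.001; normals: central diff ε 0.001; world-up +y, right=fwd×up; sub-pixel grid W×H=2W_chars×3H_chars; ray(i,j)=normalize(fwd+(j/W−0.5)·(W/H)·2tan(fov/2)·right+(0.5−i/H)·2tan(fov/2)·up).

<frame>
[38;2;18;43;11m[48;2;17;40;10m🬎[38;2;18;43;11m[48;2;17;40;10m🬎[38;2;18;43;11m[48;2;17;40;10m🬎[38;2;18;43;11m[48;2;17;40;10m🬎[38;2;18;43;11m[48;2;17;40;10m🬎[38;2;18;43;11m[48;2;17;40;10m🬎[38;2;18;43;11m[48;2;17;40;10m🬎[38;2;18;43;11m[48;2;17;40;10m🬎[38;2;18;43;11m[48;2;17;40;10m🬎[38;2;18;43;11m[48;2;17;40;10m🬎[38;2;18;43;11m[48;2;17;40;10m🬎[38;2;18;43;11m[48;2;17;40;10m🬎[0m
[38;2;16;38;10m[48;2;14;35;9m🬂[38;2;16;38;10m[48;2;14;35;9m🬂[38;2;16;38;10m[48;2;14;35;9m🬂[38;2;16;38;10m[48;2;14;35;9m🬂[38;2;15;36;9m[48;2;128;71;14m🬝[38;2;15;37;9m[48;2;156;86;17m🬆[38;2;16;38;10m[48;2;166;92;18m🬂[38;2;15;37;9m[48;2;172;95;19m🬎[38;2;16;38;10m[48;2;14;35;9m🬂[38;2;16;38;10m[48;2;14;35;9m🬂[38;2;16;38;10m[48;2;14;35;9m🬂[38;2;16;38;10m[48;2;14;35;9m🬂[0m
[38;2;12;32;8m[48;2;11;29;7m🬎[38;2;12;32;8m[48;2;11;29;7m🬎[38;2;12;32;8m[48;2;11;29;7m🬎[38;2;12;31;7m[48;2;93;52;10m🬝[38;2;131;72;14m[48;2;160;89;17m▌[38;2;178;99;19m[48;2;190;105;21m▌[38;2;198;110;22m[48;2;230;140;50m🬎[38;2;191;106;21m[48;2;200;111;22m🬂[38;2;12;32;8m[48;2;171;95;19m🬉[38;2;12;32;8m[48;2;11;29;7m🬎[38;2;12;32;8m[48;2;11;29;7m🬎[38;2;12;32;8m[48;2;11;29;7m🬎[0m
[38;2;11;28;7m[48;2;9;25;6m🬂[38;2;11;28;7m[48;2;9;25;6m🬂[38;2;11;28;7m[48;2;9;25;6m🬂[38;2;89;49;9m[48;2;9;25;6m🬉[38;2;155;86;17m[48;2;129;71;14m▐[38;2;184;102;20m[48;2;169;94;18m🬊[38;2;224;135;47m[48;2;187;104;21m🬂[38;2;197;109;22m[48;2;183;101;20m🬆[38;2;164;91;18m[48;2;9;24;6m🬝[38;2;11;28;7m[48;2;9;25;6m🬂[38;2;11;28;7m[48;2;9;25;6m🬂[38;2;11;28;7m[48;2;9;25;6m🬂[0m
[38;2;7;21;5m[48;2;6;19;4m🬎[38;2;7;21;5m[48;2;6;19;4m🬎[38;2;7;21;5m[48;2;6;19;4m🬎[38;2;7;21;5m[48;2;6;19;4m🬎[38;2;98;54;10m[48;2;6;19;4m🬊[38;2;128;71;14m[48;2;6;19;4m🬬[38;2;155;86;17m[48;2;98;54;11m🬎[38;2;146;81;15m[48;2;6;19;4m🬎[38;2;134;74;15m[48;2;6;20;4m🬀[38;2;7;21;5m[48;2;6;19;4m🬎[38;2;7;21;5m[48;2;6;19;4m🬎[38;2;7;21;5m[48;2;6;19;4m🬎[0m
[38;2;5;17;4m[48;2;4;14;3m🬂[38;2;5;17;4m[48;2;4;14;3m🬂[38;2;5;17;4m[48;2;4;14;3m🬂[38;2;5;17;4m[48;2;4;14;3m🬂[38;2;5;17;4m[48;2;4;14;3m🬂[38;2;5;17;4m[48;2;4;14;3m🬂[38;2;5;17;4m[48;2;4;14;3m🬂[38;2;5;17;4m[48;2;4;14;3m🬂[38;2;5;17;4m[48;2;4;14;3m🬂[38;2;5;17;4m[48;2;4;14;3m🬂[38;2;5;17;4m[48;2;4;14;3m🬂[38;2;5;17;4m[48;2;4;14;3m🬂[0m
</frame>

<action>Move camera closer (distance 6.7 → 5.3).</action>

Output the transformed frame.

<frame>
[38;2;18;43;11m[48;2;17;40;10m🬎[38;2;18;43;11m[48;2;17;40;10m🬎[38;2;18;43;11m[48;2;17;40;10m🬎[38;2;18;43;11m[48;2;17;40;10m🬎[38;2;18;43;11m[48;2;17;40;10m🬎[38;2;18;43;11m[48;2;17;40;10m🬎[38;2;18;43;11m[48;2;17;40;10m🬎[38;2;18;43;11m[48;2;17;40;10m🬎[38;2;18;43;11m[48;2;17;40;10m🬎[38;2;18;43;11m[48;2;17;40;10m🬎[38;2;18;43;11m[48;2;17;40;10m🬎[38;2;18;43;11m[48;2;17;40;10m🬎[0m
[38;2;16;38;10m[48;2;14;35;9m🬂[38;2;16;38;10m[48;2;14;35;9m🬂[38;2;16;38;10m[48;2;14;35;9m🬂[38;2;15;36;9m[48;2;130;72;14m🬝[38;2;16;38;10m[48;2;151;83;16m🬀[38;2;159;88;17m[48;2;181;100;20m🬂[38;2;173;95;19m[48;2;192;106;21m🬂[38;2;165;91;18m[48;2;191;106;21m🬂[38;2;15;37;9m[48;2;178;99;19m🬊[38;2;16;38;10m[48;2;14;35;9m🬂[38;2;16;38;10m[48;2;14;35;9m🬂[38;2;16;38;10m[48;2;14;35;9m🬂[0m
[38;2;12;32;8m[48;2;11;29;7m🬎[38;2;12;32;8m[48;2;11;29;7m🬎[38;2;12;32;8m[48;2;11;29;7m🬎[38;2;117;65;13m[48;2;148;82;16m▌[38;2;166;92;18m[48;2;179;99;20m▌[38;2;188;104;21m[48;2;195;109;22m▌[38;2;205;115;26m[48;2;242;156;67m🬎[38;2;203;112;22m[48;2;216;126;36m🬬[38;2;189;105;21m[48;2;198;109;22m▐[38;2;170;94;19m[48;2;12;31;7m▌[38;2;12;32;8m[48;2;11;29;7m🬎[38;2;12;32;8m[48;2;11;29;7m🬎[0m
[38;2;11;28;7m[48;2;9;25;6m🬂[38;2;11;28;7m[48;2;9;25;6m🬂[38;2;11;28;7m[48;2;9;25;6m🬂[38;2;143;79;15m[48;2;116;64;13m▐[38;2;170;94;18m[48;2;157;87;17m🬨[38;2;189;105;21m[48;2;180;100;19m🬊[38;2;227;139;50m[48;2;192;107;22m🬂[38;2;210;121;31m[48;2;194;108;21m🬀[38;2;192;107;21m[48;2;181;101;19m🬆[38;2;167;93;18m[48;2;10;26;6m▌[38;2;11;28;7m[48;2;9;25;6m🬂[38;2;11;28;7m[48;2;9;25;6m🬂[0m
[38;2;7;21;5m[48;2;6;19;4m🬎[38;2;7;21;5m[48;2;6;19;4m🬎[38;2;7;21;5m[48;2;6;19;4m🬎[38;2;101;56;11m[48;2;6;19;4m🬊[38;2;147;82;16m[48;2;116;64;12m🬊[38;2;167;93;18m[48;2;146;81;16m🬊[38;2;174;97;19m[48;2;153;85;17m🬎[38;2;174;97;19m[48;2;151;83;16m🬎[38;2;155;86;17m[48;2;6;19;4m🬝[38;2;137;76;15m[48;2;6;20;4m🬀[38;2;7;21;5m[48;2;6;19;4m🬎[38;2;7;21;5m[48;2;6;19;4m🬎[0m
[38;2;5;17;4m[48;2;4;14;3m🬂[38;2;5;17;4m[48;2;4;14;3m🬂[38;2;5;17;4m[48;2;4;14;3m🬂[38;2;5;17;4m[48;2;4;14;3m🬂[38;2;84;47;9m[48;2;4;15;3m🬁[38;2;114;63;12m[48;2;4;14;3m🬂[38;2;128;71;14m[48;2;4;14;3m🬂[38;2;118;66;13m[48;2;4;14;3m🬂[38;2;5;17;4m[48;2;4;14;3m🬂[38;2;5;17;4m[48;2;4;14;3m🬂[38;2;5;17;4m[48;2;4;14;3m🬂[38;2;5;17;4m[48;2;4;14;3m🬂[0m
</frame>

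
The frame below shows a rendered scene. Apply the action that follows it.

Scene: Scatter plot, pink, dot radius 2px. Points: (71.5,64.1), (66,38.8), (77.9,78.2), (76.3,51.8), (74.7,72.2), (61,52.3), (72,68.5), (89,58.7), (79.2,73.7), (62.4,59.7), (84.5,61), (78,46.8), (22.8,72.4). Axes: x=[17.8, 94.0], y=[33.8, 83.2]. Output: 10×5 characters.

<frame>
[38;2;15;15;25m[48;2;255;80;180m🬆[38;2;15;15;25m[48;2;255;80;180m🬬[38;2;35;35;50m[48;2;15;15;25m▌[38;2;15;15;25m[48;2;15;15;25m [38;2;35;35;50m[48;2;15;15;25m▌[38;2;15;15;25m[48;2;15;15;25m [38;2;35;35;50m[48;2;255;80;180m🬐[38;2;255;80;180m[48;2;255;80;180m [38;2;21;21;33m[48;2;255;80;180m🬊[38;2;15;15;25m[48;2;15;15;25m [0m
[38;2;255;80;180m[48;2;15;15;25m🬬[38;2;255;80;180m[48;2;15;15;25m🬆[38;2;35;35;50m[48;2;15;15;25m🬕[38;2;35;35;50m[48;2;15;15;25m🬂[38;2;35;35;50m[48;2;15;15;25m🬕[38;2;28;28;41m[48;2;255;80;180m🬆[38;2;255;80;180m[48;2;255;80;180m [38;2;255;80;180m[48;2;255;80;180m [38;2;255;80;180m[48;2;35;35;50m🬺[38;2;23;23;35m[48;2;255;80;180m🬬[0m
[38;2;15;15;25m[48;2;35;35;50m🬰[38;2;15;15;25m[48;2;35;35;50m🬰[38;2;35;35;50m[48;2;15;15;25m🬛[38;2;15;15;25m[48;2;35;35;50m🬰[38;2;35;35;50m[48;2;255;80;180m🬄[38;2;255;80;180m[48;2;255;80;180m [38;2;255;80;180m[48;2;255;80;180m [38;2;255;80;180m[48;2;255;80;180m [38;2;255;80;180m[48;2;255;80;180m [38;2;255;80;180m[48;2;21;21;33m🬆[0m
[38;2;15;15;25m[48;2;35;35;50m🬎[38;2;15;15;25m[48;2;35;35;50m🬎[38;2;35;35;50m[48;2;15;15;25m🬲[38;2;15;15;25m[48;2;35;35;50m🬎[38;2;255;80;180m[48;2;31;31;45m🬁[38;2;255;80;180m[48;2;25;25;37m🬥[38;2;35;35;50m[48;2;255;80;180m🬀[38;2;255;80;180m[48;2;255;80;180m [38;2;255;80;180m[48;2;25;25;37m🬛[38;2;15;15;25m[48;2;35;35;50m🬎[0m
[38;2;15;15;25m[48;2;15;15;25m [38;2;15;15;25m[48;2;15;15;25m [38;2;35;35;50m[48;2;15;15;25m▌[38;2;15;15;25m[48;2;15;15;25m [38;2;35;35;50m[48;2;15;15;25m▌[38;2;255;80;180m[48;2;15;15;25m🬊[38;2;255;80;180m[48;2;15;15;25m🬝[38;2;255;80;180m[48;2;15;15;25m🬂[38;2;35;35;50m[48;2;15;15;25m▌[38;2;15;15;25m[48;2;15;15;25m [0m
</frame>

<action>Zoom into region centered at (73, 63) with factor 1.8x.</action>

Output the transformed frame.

<frame>
[38;2;15;15;25m[48;2;15;15;25m [38;2;15;15;25m[48;2;15;15;25m [38;2;35;35;50m[48;2;15;15;25m▌[38;2;15;15;25m[48;2;15;15;25m [38;2;35;35;50m[48;2;255;80;180m🬄[38;2;255;80;180m[48;2;255;80;180m [38;2;255;80;180m[48;2;255;80;180m [38;2;15;15;25m[48;2;255;80;180m🬸[38;2;35;35;50m[48;2;15;15;25m▌[38;2;15;15;25m[48;2;15;15;25m [0m
[38;2;35;35;50m[48;2;15;15;25m🬂[38;2;35;35;50m[48;2;15;15;25m🬂[38;2;35;35;50m[48;2;15;15;25m🬕[38;2;25;25;37m[48;2;255;80;180m🬕[38;2;255;80;180m[48;2;255;80;180m [38;2;255;80;180m[48;2;15;15;25m🬝[38;2;255;80;180m[48;2;27;27;40m🬀[38;2;35;35;50m[48;2;15;15;25m🬂[38;2;35;35;50m[48;2;15;15;25m🬕[38;2;35;35;50m[48;2;15;15;25m🬂[0m
[38;2;15;15;25m[48;2;35;35;50m🬰[38;2;21;21;33m[48;2;255;80;180m🬆[38;2;255;80;180m[48;2;15;15;25m🬺[38;2;255;80;180m[48;2;25;25;37m🬙[38;2;255;80;180m[48;2;15;15;25m🬝[38;2;255;80;180m[48;2;23;23;35m🬀[38;2;28;28;41m[48;2;255;80;180m🬆[38;2;255;80;180m[48;2;15;15;25m🬺[38;2;28;28;41m[48;2;255;80;180m🬊[38;2;15;15;25m[48;2;35;35;50m🬰[0m
[38;2;15;15;25m[48;2;35;35;50m🬎[38;2;20;20;31m[48;2;255;80;180m🬛[38;2;255;80;180m[48;2;15;15;25m🬴[38;2;15;15;25m[48;2;35;35;50m🬎[38;2;27;27;40m[48;2;255;80;180m🬝[38;2;15;15;25m[48;2;255;80;180m🬊[38;2;255;80;180m[48;2;31;31;45m🬁[38;2;255;80;180m[48;2;35;35;50m🬎[38;2;255;80;180m[48;2;35;35;50m🬝[38;2;255;80;180m[48;2;23;23;35m🬀[0m
[38;2;15;15;25m[48;2;15;15;25m [38;2;255;80;180m[48;2;15;15;25m🬊[38;2;255;80;180m[48;2;15;15;25m🬝[38;2;255;80;180m[48;2;15;15;25m🬀[38;2;255;80;180m[48;2;28;28;41m🬊[38;2;255;80;180m[48;2;15;15;25m🬝[38;2;255;80;180m[48;2;23;23;35m🬀[38;2;15;15;25m[48;2;15;15;25m [38;2;35;35;50m[48;2;15;15;25m▌[38;2;15;15;25m[48;2;15;15;25m [0m
</frame>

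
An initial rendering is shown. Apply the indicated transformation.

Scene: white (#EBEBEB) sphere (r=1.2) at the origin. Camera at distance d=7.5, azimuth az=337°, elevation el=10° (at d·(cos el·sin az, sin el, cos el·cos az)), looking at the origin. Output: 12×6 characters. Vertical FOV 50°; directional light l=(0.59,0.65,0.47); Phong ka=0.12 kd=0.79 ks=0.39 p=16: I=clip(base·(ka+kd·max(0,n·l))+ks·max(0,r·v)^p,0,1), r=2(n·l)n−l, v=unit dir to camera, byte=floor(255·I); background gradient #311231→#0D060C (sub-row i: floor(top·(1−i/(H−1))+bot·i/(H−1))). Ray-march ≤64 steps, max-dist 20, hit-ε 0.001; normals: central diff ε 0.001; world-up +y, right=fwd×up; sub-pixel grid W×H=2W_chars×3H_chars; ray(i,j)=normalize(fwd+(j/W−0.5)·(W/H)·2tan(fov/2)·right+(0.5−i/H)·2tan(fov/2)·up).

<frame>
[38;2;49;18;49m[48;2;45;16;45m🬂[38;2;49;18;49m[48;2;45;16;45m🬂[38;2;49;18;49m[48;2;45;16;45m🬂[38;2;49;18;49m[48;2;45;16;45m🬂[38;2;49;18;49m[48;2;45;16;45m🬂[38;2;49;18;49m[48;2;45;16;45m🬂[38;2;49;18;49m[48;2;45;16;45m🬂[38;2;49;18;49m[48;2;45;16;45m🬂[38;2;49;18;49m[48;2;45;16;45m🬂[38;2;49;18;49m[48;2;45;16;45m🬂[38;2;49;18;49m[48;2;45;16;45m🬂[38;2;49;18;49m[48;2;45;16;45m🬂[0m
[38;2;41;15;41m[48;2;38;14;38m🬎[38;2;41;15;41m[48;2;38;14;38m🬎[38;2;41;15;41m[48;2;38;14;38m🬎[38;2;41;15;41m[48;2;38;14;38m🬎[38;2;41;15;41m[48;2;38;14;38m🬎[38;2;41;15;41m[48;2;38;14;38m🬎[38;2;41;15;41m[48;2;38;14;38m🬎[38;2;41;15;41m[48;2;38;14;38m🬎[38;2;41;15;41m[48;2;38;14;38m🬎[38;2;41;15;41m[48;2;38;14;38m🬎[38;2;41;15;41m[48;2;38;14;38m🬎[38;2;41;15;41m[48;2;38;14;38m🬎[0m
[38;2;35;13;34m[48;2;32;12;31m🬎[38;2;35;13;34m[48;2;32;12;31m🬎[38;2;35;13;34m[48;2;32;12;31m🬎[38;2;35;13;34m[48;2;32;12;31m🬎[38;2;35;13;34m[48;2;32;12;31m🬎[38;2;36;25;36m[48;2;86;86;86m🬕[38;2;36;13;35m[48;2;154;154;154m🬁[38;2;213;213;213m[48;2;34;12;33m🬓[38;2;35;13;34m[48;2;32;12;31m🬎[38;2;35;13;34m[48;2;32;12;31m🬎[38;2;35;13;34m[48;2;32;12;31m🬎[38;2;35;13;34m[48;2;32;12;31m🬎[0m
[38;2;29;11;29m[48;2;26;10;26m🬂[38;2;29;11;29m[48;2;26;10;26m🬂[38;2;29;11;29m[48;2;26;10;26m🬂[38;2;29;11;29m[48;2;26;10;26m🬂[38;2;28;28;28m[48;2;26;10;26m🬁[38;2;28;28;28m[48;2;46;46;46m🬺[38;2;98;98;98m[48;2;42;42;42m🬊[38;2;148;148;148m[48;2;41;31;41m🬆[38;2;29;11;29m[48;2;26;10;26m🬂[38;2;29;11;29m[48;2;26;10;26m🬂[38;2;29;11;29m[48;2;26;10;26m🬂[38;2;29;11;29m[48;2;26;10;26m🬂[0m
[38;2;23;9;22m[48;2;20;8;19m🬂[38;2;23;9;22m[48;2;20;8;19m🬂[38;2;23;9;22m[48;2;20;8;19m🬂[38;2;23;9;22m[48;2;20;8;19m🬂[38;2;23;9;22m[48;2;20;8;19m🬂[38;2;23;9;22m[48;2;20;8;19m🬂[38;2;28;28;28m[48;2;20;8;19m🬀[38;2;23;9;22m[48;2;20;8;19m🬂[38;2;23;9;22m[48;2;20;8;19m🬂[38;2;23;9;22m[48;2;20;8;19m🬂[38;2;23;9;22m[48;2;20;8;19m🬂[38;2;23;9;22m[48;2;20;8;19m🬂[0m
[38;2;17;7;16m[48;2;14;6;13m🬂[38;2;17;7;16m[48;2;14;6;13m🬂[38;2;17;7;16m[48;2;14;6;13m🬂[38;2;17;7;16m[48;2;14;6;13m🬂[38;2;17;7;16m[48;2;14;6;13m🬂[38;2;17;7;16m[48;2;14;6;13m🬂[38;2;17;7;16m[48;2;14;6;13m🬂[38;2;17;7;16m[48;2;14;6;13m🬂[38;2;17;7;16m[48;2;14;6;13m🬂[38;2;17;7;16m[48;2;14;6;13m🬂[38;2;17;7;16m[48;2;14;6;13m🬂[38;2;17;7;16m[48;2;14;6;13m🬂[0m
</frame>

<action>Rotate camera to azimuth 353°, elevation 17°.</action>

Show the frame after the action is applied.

<frame>
[38;2;49;18;49m[48;2;45;16;45m🬂[38;2;49;18;49m[48;2;45;16;45m🬂[38;2;49;18;49m[48;2;45;16;45m🬂[38;2;49;18;49m[48;2;45;16;45m🬂[38;2;49;18;49m[48;2;45;16;45m🬂[38;2;49;18;49m[48;2;45;16;45m🬂[38;2;49;18;49m[48;2;45;16;45m🬂[38;2;49;18;49m[48;2;45;16;45m🬂[38;2;49;18;49m[48;2;45;16;45m🬂[38;2;49;18;49m[48;2;45;16;45m🬂[38;2;49;18;49m[48;2;45;16;45m🬂[38;2;49;18;49m[48;2;45;16;45m🬂[0m
[38;2;41;15;41m[48;2;38;14;38m🬎[38;2;41;15;41m[48;2;38;14;38m🬎[38;2;41;15;41m[48;2;38;14;38m🬎[38;2;41;15;41m[48;2;38;14;38m🬎[38;2;41;15;41m[48;2;38;14;38m🬎[38;2;41;15;41m[48;2;38;14;38m🬎[38;2;41;15;41m[48;2;38;14;38m🬎[38;2;41;15;41m[48;2;38;14;38m🬎[38;2;41;15;41m[48;2;38;14;38m🬎[38;2;41;15;41m[48;2;38;14;38m🬎[38;2;41;15;41m[48;2;38;14;38m🬎[38;2;41;15;41m[48;2;38;14;38m🬎[0m
[38;2;35;13;34m[48;2;32;12;31m🬎[38;2;35;13;34m[48;2;32;12;31m🬎[38;2;35;13;34m[48;2;32;12;31m🬎[38;2;35;13;34m[48;2;32;12;31m🬎[38;2;35;13;34m[48;2;32;12;31m🬎[38;2;52;41;52m[48;2;123;123;123m🬕[38;2;36;13;35m[48;2;187;187;187m🬁[38;2;211;211;211m[48;2;34;12;33m🬓[38;2;35;13;34m[48;2;32;12;31m🬎[38;2;35;13;34m[48;2;32;12;31m🬎[38;2;35;13;34m[48;2;32;12;31m🬎[38;2;35;13;34m[48;2;32;12;31m🬎[0m
[38;2;29;11;29m[48;2;26;10;26m🬂[38;2;29;11;29m[48;2;26;10;26m🬂[38;2;29;11;29m[48;2;26;10;26m🬂[38;2;29;11;29m[48;2;26;10;26m🬂[38;2;28;28;28m[48;2;26;10;26m🬁[38;2;81;81;81m[48;2;33;33;33m🬉[38;2;144;144;144m[48;2;85;85;85m🬊[38;2;171;171;171m[48;2;51;40;51m🬆[38;2;29;11;29m[48;2;26;10;26m🬂[38;2;29;11;29m[48;2;26;10;26m🬂[38;2;29;11;29m[48;2;26;10;26m🬂[38;2;29;11;29m[48;2;26;10;26m🬂[0m
[38;2;23;9;22m[48;2;20;8;19m🬂[38;2;23;9;22m[48;2;20;8;19m🬂[38;2;23;9;22m[48;2;20;8;19m🬂[38;2;23;9;22m[48;2;20;8;19m🬂[38;2;23;9;22m[48;2;20;8;19m🬂[38;2;23;9;22m[48;2;20;8;19m🬂[38;2;28;28;28m[48;2;20;8;19m🬀[38;2;23;9;22m[48;2;20;8;19m🬂[38;2;23;9;22m[48;2;20;8;19m🬂[38;2;23;9;22m[48;2;20;8;19m🬂[38;2;23;9;22m[48;2;20;8;19m🬂[38;2;23;9;22m[48;2;20;8;19m🬂[0m
[38;2;17;7;16m[48;2;14;6;13m🬂[38;2;17;7;16m[48;2;14;6;13m🬂[38;2;17;7;16m[48;2;14;6;13m🬂[38;2;17;7;16m[48;2;14;6;13m🬂[38;2;17;7;16m[48;2;14;6;13m🬂[38;2;17;7;16m[48;2;14;6;13m🬂[38;2;17;7;16m[48;2;14;6;13m🬂[38;2;17;7;16m[48;2;14;6;13m🬂[38;2;17;7;16m[48;2;14;6;13m🬂[38;2;17;7;16m[48;2;14;6;13m🬂[38;2;17;7;16m[48;2;14;6;13m🬂[38;2;17;7;16m[48;2;14;6;13m🬂[0m
</frame>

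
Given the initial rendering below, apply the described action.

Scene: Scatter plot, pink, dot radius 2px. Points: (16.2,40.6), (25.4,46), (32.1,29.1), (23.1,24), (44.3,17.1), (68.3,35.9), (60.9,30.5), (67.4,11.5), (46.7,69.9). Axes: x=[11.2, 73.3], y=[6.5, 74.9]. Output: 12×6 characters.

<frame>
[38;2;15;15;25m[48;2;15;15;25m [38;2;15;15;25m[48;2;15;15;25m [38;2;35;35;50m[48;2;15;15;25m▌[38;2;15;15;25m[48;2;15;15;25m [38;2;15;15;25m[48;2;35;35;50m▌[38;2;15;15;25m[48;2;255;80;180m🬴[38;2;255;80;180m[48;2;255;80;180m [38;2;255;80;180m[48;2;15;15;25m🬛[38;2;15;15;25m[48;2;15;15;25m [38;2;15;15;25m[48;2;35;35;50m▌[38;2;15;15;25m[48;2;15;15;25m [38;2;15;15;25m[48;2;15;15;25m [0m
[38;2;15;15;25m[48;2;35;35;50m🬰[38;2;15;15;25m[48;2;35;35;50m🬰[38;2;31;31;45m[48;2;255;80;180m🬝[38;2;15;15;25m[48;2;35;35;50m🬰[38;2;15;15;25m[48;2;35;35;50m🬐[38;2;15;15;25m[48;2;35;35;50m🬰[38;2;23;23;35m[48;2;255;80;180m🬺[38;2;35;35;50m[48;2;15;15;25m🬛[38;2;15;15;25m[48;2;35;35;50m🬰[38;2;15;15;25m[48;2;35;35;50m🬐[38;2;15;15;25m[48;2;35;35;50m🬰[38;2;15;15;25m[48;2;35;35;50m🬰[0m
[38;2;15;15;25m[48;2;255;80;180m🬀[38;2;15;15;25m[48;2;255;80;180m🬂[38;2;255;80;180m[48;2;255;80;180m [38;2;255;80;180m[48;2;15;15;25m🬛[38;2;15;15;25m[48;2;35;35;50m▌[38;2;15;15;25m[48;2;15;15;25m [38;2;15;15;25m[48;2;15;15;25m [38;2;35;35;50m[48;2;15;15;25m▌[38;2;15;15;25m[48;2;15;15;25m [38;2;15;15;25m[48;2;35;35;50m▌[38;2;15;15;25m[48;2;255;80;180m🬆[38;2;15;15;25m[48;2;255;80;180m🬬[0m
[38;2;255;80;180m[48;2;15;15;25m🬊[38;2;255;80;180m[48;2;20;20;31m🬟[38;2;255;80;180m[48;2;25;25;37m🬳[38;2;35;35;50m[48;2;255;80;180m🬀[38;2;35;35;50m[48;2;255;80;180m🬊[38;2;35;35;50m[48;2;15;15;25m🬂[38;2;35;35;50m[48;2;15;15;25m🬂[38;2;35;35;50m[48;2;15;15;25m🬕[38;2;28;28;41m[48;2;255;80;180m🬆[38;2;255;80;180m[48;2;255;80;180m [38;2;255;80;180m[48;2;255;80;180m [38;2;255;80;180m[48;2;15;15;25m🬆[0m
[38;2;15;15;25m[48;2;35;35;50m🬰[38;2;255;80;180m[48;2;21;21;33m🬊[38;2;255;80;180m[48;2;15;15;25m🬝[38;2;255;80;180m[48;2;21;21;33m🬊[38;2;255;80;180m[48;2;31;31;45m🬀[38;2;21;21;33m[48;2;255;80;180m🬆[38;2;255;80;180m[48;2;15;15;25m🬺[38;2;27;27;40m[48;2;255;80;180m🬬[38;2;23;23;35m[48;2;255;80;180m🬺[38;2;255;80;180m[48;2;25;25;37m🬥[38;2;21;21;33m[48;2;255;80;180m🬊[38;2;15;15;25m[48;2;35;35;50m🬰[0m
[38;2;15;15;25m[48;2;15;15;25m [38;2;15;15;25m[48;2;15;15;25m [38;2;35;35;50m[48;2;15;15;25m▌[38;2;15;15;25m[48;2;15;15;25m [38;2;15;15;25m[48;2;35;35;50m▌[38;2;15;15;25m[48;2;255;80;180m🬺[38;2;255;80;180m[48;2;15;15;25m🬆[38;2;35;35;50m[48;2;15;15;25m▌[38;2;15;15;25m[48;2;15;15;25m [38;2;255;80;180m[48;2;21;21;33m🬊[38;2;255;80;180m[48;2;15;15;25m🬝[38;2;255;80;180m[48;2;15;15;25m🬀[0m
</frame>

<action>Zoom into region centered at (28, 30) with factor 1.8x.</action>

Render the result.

<frame>
[38;2;15;15;25m[48;2;15;15;25m [38;2;15;15;25m[48;2;255;80;180m🬆[38;2;23;23;35m[48;2;255;80;180m🬬[38;2;15;15;25m[48;2;255;80;180m🬴[38;2;255;80;180m[48;2;255;80;180m [38;2;255;80;180m[48;2;15;15;25m🬛[38;2;15;15;25m[48;2;15;15;25m [38;2;35;35;50m[48;2;15;15;25m▌[38;2;15;15;25m[48;2;15;15;25m [38;2;15;15;25m[48;2;35;35;50m▌[38;2;15;15;25m[48;2;15;15;25m [38;2;15;15;25m[48;2;15;15;25m [0m
[38;2;23;23;35m[48;2;255;80;180m🬺[38;2;255;80;180m[48;2;15;15;25m🬬[38;2;255;80;180m[48;2;28;28;41m🬆[38;2;15;15;25m[48;2;35;35;50m🬰[38;2;27;27;40m[48;2;255;80;180m🬺[38;2;15;15;25m[48;2;35;35;50m🬰[38;2;15;15;25m[48;2;35;35;50m🬰[38;2;35;35;50m[48;2;15;15;25m🬛[38;2;15;15;25m[48;2;35;35;50m🬰[38;2;15;15;25m[48;2;35;35;50m🬐[38;2;15;15;25m[48;2;35;35;50m🬰[38;2;15;15;25m[48;2;35;35;50m🬰[0m
[38;2;15;15;25m[48;2;15;15;25m [38;2;15;15;25m[48;2;15;15;25m [38;2;35;35;50m[48;2;15;15;25m▌[38;2;15;15;25m[48;2;15;15;25m [38;2;15;15;25m[48;2;35;35;50m▌[38;2;15;15;25m[48;2;15;15;25m [38;2;15;15;25m[48;2;255;80;180m🬆[38;2;255;80;180m[48;2;15;15;25m🬺[38;2;15;15;25m[48;2;255;80;180m🬬[38;2;15;15;25m[48;2;35;35;50m▌[38;2;15;15;25m[48;2;15;15;25m [38;2;15;15;25m[48;2;15;15;25m [0m
[38;2;35;35;50m[48;2;15;15;25m🬂[38;2;35;35;50m[48;2;15;15;25m🬂[38;2;35;35;50m[48;2;15;15;25m🬕[38;2;28;28;41m[48;2;255;80;180m🬆[38;2;255;80;180m[48;2;35;35;50m🬺[38;2;23;23;35m[48;2;255;80;180m🬬[38;2;255;80;180m[48;2;19;19;30m🬁[38;2;255;80;180m[48;2;21;21;33m🬆[38;2;35;35;50m[48;2;15;15;25m🬂[38;2;35;35;50m[48;2;15;15;25m🬨[38;2;35;35;50m[48;2;15;15;25m🬂[38;2;35;35;50m[48;2;15;15;25m🬂[0m
[38;2;15;15;25m[48;2;35;35;50m🬰[38;2;15;15;25m[48;2;35;35;50m🬰[38;2;35;35;50m[48;2;15;15;25m🬛[38;2;23;23;35m[48;2;255;80;180m🬺[38;2;255;80;180m[48;2;28;28;41m🬆[38;2;15;15;25m[48;2;35;35;50m🬰[38;2;15;15;25m[48;2;35;35;50m🬰[38;2;35;35;50m[48;2;15;15;25m🬛[38;2;15;15;25m[48;2;35;35;50m🬰[38;2;15;15;25m[48;2;35;35;50m🬐[38;2;21;21;33m[48;2;255;80;180m🬆[38;2;255;80;180m[48;2;15;15;25m🬺[0m
[38;2;15;15;25m[48;2;15;15;25m [38;2;15;15;25m[48;2;15;15;25m [38;2;35;35;50m[48;2;15;15;25m▌[38;2;15;15;25m[48;2;15;15;25m [38;2;15;15;25m[48;2;35;35;50m▌[38;2;15;15;25m[48;2;15;15;25m [38;2;15;15;25m[48;2;15;15;25m [38;2;35;35;50m[48;2;15;15;25m▌[38;2;15;15;25m[48;2;15;15;25m [38;2;15;15;25m[48;2;35;35;50m▌[38;2;15;15;25m[48;2;255;80;180m🬺[38;2;255;80;180m[48;2;15;15;25m🬆[0m
</frame>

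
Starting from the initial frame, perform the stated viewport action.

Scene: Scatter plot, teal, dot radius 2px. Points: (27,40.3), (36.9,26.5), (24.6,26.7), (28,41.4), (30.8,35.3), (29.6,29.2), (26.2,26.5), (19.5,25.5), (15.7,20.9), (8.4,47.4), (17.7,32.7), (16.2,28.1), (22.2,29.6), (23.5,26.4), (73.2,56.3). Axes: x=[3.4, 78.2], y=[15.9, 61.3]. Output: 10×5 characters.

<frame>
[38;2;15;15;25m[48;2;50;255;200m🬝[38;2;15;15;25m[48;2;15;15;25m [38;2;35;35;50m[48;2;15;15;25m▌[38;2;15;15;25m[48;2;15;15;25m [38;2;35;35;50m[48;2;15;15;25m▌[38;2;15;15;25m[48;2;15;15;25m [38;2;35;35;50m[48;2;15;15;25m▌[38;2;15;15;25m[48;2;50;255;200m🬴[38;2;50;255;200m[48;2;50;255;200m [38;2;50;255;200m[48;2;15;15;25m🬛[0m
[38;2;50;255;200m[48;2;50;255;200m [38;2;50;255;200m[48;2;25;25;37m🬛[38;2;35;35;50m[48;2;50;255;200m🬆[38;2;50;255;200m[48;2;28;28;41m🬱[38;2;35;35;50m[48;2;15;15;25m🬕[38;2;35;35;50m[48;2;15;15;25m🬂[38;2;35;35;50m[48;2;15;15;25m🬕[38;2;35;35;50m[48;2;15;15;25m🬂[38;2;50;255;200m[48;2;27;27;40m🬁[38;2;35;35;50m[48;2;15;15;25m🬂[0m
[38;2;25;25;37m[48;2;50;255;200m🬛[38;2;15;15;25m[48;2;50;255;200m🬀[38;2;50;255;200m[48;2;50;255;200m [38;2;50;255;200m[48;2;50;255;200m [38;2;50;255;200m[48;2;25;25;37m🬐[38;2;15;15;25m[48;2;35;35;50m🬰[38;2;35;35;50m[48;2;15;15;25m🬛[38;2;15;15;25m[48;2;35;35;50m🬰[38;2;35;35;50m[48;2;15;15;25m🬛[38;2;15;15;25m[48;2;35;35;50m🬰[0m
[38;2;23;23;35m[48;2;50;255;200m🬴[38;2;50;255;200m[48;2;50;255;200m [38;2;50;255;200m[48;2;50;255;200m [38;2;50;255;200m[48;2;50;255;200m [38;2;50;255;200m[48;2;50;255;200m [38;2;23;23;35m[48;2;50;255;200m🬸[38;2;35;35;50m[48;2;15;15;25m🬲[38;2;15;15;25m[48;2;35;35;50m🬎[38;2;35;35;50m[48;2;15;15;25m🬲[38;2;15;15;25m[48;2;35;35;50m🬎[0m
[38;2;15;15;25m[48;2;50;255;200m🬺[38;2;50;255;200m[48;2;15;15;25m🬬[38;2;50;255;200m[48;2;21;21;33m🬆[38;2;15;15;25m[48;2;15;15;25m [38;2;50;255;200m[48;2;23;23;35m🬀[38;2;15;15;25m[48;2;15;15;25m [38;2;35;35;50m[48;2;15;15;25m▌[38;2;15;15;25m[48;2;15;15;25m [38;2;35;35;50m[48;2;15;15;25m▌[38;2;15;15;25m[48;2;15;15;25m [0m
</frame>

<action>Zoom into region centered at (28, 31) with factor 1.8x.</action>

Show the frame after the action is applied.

<frame>
[38;2;15;15;25m[48;2;15;15;25m [38;2;15;15;25m[48;2;15;15;25m [38;2;35;35;50m[48;2;15;15;25m▌[38;2;15;15;25m[48;2;50;255;200m🬴[38;2;50;255;200m[48;2;50;255;200m [38;2;50;255;200m[48;2;15;15;25m🬛[38;2;35;35;50m[48;2;15;15;25m▌[38;2;15;15;25m[48;2;15;15;25m [38;2;35;35;50m[48;2;15;15;25m▌[38;2;15;15;25m[48;2;15;15;25m [0m
[38;2;35;35;50m[48;2;15;15;25m🬂[38;2;23;23;35m[48;2;50;255;200m🬝[38;2;50;255;200m[48;2;28;28;41m🬱[38;2;23;23;35m[48;2;50;255;200m🬬[38;2;35;35;50m[48;2;50;255;200m🬐[38;2;50;255;200m[48;2;50;255;200m [38;2;50;255;200m[48;2;27;27;40m🬃[38;2;35;35;50m[48;2;15;15;25m🬂[38;2;35;35;50m[48;2;15;15;25m🬕[38;2;35;35;50m[48;2;15;15;25m🬂[0m
[38;2;15;15;25m[48;2;35;35;50m🬰[38;2;50;255;200m[48;2;35;35;50m🬸[38;2;50;255;200m[48;2;50;255;200m [38;2;50;255;200m[48;2;50;255;200m [38;2;35;35;50m[48;2;50;255;200m🬀[38;2;50;255;200m[48;2;50;255;200m [38;2;25;25;37m[48;2;50;255;200m🬂[38;2;23;23;35m[48;2;50;255;200m🬬[38;2;35;35;50m[48;2;15;15;25m🬛[38;2;15;15;25m[48;2;35;35;50m🬰[0m
[38;2;15;15;25m[48;2;35;35;50m🬎[38;2;15;15;25m[48;2;50;255;200m🬄[38;2;50;255;200m[48;2;50;255;200m [38;2;50;255;200m[48;2;50;255;200m [38;2;50;255;200m[48;2;35;35;50m🬝[38;2;50;255;200m[48;2;25;25;37m🬂[38;2;50;255;200m[48;2;35;35;50m🬬[38;2;50;255;200m[48;2;28;28;41m🬆[38;2;35;35;50m[48;2;15;15;25m🬲[38;2;15;15;25m[48;2;35;35;50m🬎[0m
[38;2;15;15;25m[48;2;50;255;200m🬺[38;2;50;255;200m[48;2;15;15;25m🬬[38;2;50;255;200m[48;2;21;21;33m🬆[38;2;15;15;25m[48;2;15;15;25m [38;2;35;35;50m[48;2;15;15;25m▌[38;2;15;15;25m[48;2;15;15;25m [38;2;35;35;50m[48;2;15;15;25m▌[38;2;15;15;25m[48;2;15;15;25m [38;2;35;35;50m[48;2;15;15;25m▌[38;2;15;15;25m[48;2;15;15;25m [0m
</frame>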